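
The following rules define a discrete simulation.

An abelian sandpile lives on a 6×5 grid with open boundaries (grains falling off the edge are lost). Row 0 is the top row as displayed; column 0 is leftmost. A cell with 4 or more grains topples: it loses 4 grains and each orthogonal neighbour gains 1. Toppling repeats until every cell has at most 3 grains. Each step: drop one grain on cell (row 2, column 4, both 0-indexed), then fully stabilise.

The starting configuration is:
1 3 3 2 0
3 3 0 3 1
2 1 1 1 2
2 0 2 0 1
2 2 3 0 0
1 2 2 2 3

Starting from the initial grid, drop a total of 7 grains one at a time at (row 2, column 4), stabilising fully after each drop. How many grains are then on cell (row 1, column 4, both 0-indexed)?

[0] 1 3 3 2 0
3 3 0 3 1
2 1 1 1 2
2 0 2 0 1
2 2 3 0 0
1 2 2 2 3
[1] 1 3 3 2 0
3 3 0 3 1
2 1 1 1 3
2 0 2 0 1
2 2 3 0 0
1 2 2 2 3
[2] 1 3 3 2 0
3 3 0 3 2
2 1 1 2 0
2 0 2 0 2
2 2 3 0 0
1 2 2 2 3
[3] 1 3 3 2 0
3 3 0 3 2
2 1 1 2 1
2 0 2 0 2
2 2 3 0 0
1 2 2 2 3
[4] 1 3 3 2 0
3 3 0 3 2
2 1 1 2 2
2 0 2 0 2
2 2 3 0 0
1 2 2 2 3
[5] 1 3 3 2 0
3 3 0 3 2
2 1 1 2 3
2 0 2 0 2
2 2 3 0 0
1 2 2 2 3
[6] 1 3 3 2 0
3 3 0 3 3
2 1 1 3 0
2 0 2 0 3
2 2 3 0 0
1 2 2 2 3
[7] 1 3 3 2 0
3 3 0 3 3
2 1 1 3 1
2 0 2 0 3
2 2 3 0 0
1 2 2 2 3

3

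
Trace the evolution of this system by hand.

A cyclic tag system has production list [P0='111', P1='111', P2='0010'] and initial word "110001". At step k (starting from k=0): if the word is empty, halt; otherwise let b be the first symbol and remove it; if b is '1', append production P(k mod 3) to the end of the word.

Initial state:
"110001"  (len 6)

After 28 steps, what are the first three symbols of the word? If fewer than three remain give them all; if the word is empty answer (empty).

gen 0: "110001"  (len 6)
gen 1: "10001111"  (len 8)
gen 2: "0001111111"  (len 10)
gen 3: "001111111"  (len 9)
gen 4: "01111111"  (len 8)
gen 5: "1111111"  (len 7)
gen 6: "1111110010"  (len 10)
gen 7: "111110010111"  (len 12)
gen 8: "11110010111111"  (len 14)
gen 9: "11100101111110010"  (len 17)
gen 10: "1100101111110010111"  (len 19)
gen 11: "100101111110010111111"  (len 21)
gen 12: "001011111100101111110010"  (len 24)
gen 13: "01011111100101111110010"  (len 23)
gen 14: "1011111100101111110010"  (len 22)
gen 15: "0111111001011111100100010"  (len 25)
gen 16: "111111001011111100100010"  (len 24)
gen 17: "11111001011111100100010111"  (len 26)
gen 18: "11110010111111001000101110010"  (len 29)
gen 19: "1110010111111001000101110010111"  (len 31)
gen 20: "110010111111001000101110010111111"  (len 33)
gen 21: "100101111110010001011100101111110010"  (len 36)
gen 22: "00101111110010001011100101111110010111"  (len 38)
gen 23: "0101111110010001011100101111110010111"  (len 37)
gen 24: "101111110010001011100101111110010111"  (len 36)
gen 25: "01111110010001011100101111110010111111"  (len 38)
gen 26: "1111110010001011100101111110010111111"  (len 37)
gen 27: "1111100100010111001011111100101111110010"  (len 40)
gen 28: "111100100010111001011111100101111110010111"  (len 42)

111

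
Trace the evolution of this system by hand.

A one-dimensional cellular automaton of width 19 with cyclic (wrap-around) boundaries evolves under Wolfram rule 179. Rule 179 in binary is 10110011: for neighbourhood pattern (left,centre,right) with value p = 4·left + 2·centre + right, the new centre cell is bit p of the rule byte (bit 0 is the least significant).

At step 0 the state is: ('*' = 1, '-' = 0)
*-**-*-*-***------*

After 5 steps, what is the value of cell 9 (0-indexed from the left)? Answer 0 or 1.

0

0) *-**-*-*-***------*
1) -*--*-*-*-*-******-
2) *-**-*-*-*-*-****-*
3) -*--*-*-*-*-*-**-*-
4) *-**-*-*-*-*-*--*-*
5) -*--*-*-*-*-*-**-*-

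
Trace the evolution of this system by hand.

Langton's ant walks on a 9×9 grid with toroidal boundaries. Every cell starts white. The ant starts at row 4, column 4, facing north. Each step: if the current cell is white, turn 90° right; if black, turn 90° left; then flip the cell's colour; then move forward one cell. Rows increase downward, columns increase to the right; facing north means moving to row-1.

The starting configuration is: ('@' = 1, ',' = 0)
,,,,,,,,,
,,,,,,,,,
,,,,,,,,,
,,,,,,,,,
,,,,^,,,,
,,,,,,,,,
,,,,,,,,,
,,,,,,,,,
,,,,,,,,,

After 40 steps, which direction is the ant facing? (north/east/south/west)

north

[0] ,,,,,,,,,
,,,,,,,,,
,,,,,,,,,
,,,,,,,,,
,,,,^,,,,
,,,,,,,,,
,,,,,,,,,
,,,,,,,,,
,,,,,,,,,
[1] ,,,,,,,,,
,,,,,,,,,
,,,,,,,,,
,,,,,,,,,
,,,,@>,,,
,,,,,,,,,
,,,,,,,,,
,,,,,,,,,
,,,,,,,,,
[2] ,,,,,,,,,
,,,,,,,,,
,,,,,,,,,
,,,,,,,,,
,,,,@@,,,
,,,,,v,,,
,,,,,,,,,
,,,,,,,,,
,,,,,,,,,
[3] ,,,,,,,,,
,,,,,,,,,
,,,,,,,,,
,,,,,,,,,
,,,,@@,,,
,,,,<@,,,
,,,,,,,,,
,,,,,,,,,
,,,,,,,,,
[4] ,,,,,,,,,
,,,,,,,,,
,,,,,,,,,
,,,,,,,,,
,,,,^@,,,
,,,,@@,,,
,,,,,,,,,
,,,,,,,,,
,,,,,,,,,
[5] ,,,,,,,,,
,,,,,,,,,
,,,,,,,,,
,,,,,,,,,
,,,<,@,,,
,,,,@@,,,
,,,,,,,,,
,,,,,,,,,
,,,,,,,,,
[6] ,,,,,,,,,
,,,,,,,,,
,,,,,,,,,
,,,^,,,,,
,,,@,@,,,
,,,,@@,,,
,,,,,,,,,
,,,,,,,,,
,,,,,,,,,
[7] ,,,,,,,,,
,,,,,,,,,
,,,,,,,,,
,,,@>,,,,
,,,@,@,,,
,,,,@@,,,
,,,,,,,,,
,,,,,,,,,
,,,,,,,,,
[8] ,,,,,,,,,
,,,,,,,,,
,,,,,,,,,
,,,@@,,,,
,,,@v@,,,
,,,,@@,,,
,,,,,,,,,
,,,,,,,,,
,,,,,,,,,
[9] ,,,,,,,,,
,,,,,,,,,
,,,,,,,,,
,,,@@,,,,
,,,<@@,,,
,,,,@@,,,
,,,,,,,,,
,,,,,,,,,
,,,,,,,,,
[10] ,,,,,,,,,
,,,,,,,,,
,,,,,,,,,
,,,@@,,,,
,,,,@@,,,
,,,v@@,,,
,,,,,,,,,
,,,,,,,,,
,,,,,,,,,
[11] ,,,,,,,,,
,,,,,,,,,
,,,,,,,,,
,,,@@,,,,
,,,,@@,,,
,,<@@@,,,
,,,,,,,,,
,,,,,,,,,
,,,,,,,,,
[12] ,,,,,,,,,
,,,,,,,,,
,,,,,,,,,
,,,@@,,,,
,,^,@@,,,
,,@@@@,,,
,,,,,,,,,
,,,,,,,,,
,,,,,,,,,
[13] ,,,,,,,,,
,,,,,,,,,
,,,,,,,,,
,,,@@,,,,
,,@>@@,,,
,,@@@@,,,
,,,,,,,,,
,,,,,,,,,
,,,,,,,,,
[14] ,,,,,,,,,
,,,,,,,,,
,,,,,,,,,
,,,@@,,,,
,,@@@@,,,
,,@v@@,,,
,,,,,,,,,
,,,,,,,,,
,,,,,,,,,
[15] ,,,,,,,,,
,,,,,,,,,
,,,,,,,,,
,,,@@,,,,
,,@@@@,,,
,,@,>@,,,
,,,,,,,,,
,,,,,,,,,
,,,,,,,,,
[16] ,,,,,,,,,
,,,,,,,,,
,,,,,,,,,
,,,@@,,,,
,,@@^@,,,
,,@,,@,,,
,,,,,,,,,
,,,,,,,,,
,,,,,,,,,
[17] ,,,,,,,,,
,,,,,,,,,
,,,,,,,,,
,,,@@,,,,
,,@<,@,,,
,,@,,@,,,
,,,,,,,,,
,,,,,,,,,
,,,,,,,,,
[18] ,,,,,,,,,
,,,,,,,,,
,,,,,,,,,
,,,@@,,,,
,,@,,@,,,
,,@v,@,,,
,,,,,,,,,
,,,,,,,,,
,,,,,,,,,
[19] ,,,,,,,,,
,,,,,,,,,
,,,,,,,,,
,,,@@,,,,
,,@,,@,,,
,,<@,@,,,
,,,,,,,,,
,,,,,,,,,
,,,,,,,,,
[20] ,,,,,,,,,
,,,,,,,,,
,,,,,,,,,
,,,@@,,,,
,,@,,@,,,
,,,@,@,,,
,,v,,,,,,
,,,,,,,,,
,,,,,,,,,
[21] ,,,,,,,,,
,,,,,,,,,
,,,,,,,,,
,,,@@,,,,
,,@,,@,,,
,,,@,@,,,
,<@,,,,,,
,,,,,,,,,
,,,,,,,,,
[22] ,,,,,,,,,
,,,,,,,,,
,,,,,,,,,
,,,@@,,,,
,,@,,@,,,
,^,@,@,,,
,@@,,,,,,
,,,,,,,,,
,,,,,,,,,
[23] ,,,,,,,,,
,,,,,,,,,
,,,,,,,,,
,,,@@,,,,
,,@,,@,,,
,@>@,@,,,
,@@,,,,,,
,,,,,,,,,
,,,,,,,,,
[24] ,,,,,,,,,
,,,,,,,,,
,,,,,,,,,
,,,@@,,,,
,,@,,@,,,
,@@@,@,,,
,@v,,,,,,
,,,,,,,,,
,,,,,,,,,
[25] ,,,,,,,,,
,,,,,,,,,
,,,,,,,,,
,,,@@,,,,
,,@,,@,,,
,@@@,@,,,
,@,>,,,,,
,,,,,,,,,
,,,,,,,,,
[26] ,,,,,,,,,
,,,,,,,,,
,,,,,,,,,
,,,@@,,,,
,,@,,@,,,
,@@@,@,,,
,@,@,,,,,
,,,v,,,,,
,,,,,,,,,
[27] ,,,,,,,,,
,,,,,,,,,
,,,,,,,,,
,,,@@,,,,
,,@,,@,,,
,@@@,@,,,
,@,@,,,,,
,,<@,,,,,
,,,,,,,,,
[28] ,,,,,,,,,
,,,,,,,,,
,,,,,,,,,
,,,@@,,,,
,,@,,@,,,
,@@@,@,,,
,@^@,,,,,
,,@@,,,,,
,,,,,,,,,
[29] ,,,,,,,,,
,,,,,,,,,
,,,,,,,,,
,,,@@,,,,
,,@,,@,,,
,@@@,@,,,
,@@>,,,,,
,,@@,,,,,
,,,,,,,,,
[30] ,,,,,,,,,
,,,,,,,,,
,,,,,,,,,
,,,@@,,,,
,,@,,@,,,
,@@^,@,,,
,@@,,,,,,
,,@@,,,,,
,,,,,,,,,
[31] ,,,,,,,,,
,,,,,,,,,
,,,,,,,,,
,,,@@,,,,
,,@,,@,,,
,@<,,@,,,
,@@,,,,,,
,,@@,,,,,
,,,,,,,,,
[32] ,,,,,,,,,
,,,,,,,,,
,,,,,,,,,
,,,@@,,,,
,,@,,@,,,
,@,,,@,,,
,@v,,,,,,
,,@@,,,,,
,,,,,,,,,
[33] ,,,,,,,,,
,,,,,,,,,
,,,,,,,,,
,,,@@,,,,
,,@,,@,,,
,@,,,@,,,
,@,>,,,,,
,,@@,,,,,
,,,,,,,,,
[34] ,,,,,,,,,
,,,,,,,,,
,,,,,,,,,
,,,@@,,,,
,,@,,@,,,
,@,,,@,,,
,@,@,,,,,
,,@v,,,,,
,,,,,,,,,
[35] ,,,,,,,,,
,,,,,,,,,
,,,,,,,,,
,,,@@,,,,
,,@,,@,,,
,@,,,@,,,
,@,@,,,,,
,,@,>,,,,
,,,,,,,,,
[36] ,,,,,,,,,
,,,,,,,,,
,,,,,,,,,
,,,@@,,,,
,,@,,@,,,
,@,,,@,,,
,@,@,,,,,
,,@,@,,,,
,,,,v,,,,
[37] ,,,,,,,,,
,,,,,,,,,
,,,,,,,,,
,,,@@,,,,
,,@,,@,,,
,@,,,@,,,
,@,@,,,,,
,,@,@,,,,
,,,<@,,,,
[38] ,,,,,,,,,
,,,,,,,,,
,,,,,,,,,
,,,@@,,,,
,,@,,@,,,
,@,,,@,,,
,@,@,,,,,
,,@^@,,,,
,,,@@,,,,
[39] ,,,,,,,,,
,,,,,,,,,
,,,,,,,,,
,,,@@,,,,
,,@,,@,,,
,@,,,@,,,
,@,@,,,,,
,,@@>,,,,
,,,@@,,,,
[40] ,,,,,,,,,
,,,,,,,,,
,,,,,,,,,
,,,@@,,,,
,,@,,@,,,
,@,,,@,,,
,@,@^,,,,
,,@@,,,,,
,,,@@,,,,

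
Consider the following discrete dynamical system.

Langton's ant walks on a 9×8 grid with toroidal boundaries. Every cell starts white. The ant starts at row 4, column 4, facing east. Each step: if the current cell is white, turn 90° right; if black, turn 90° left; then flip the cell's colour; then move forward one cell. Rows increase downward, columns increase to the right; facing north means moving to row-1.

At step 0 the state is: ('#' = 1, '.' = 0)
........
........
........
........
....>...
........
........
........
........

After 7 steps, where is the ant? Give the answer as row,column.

step 0: ........
........
........
........
....>...
........
........
........
........
step 1: ........
........
........
........
....#...
....v...
........
........
........
step 2: ........
........
........
........
....#...
...<#...
........
........
........
step 3: ........
........
........
........
...^#...
...##...
........
........
........
step 4: ........
........
........
........
...#>...
...##...
........
........
........
step 5: ........
........
........
....^...
...#....
...##...
........
........
........
step 6: ........
........
........
....#>..
...#....
...##...
........
........
........
step 7: ........
........
........
....##..
...#.v..
...##...
........
........
........

4,5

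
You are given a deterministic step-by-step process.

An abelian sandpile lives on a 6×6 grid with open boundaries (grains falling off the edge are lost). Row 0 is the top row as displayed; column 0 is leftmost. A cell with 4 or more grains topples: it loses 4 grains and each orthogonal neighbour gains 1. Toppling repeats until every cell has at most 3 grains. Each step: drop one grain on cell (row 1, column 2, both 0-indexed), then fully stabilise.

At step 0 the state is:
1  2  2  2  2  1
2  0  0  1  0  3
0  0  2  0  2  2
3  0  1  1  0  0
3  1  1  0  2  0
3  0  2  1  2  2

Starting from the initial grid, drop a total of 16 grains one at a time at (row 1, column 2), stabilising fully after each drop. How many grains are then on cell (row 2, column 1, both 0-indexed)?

[0] 1  2  2  2  2  1
2  0  0  1  0  3
0  0  2  0  2  2
3  0  1  1  0  0
3  1  1  0  2  0
3  0  2  1  2  2
[1] 1  2  2  2  2  1
2  0  1  1  0  3
0  0  2  0  2  2
3  0  1  1  0  0
3  1  1  0  2  0
3  0  2  1  2  2
[2] 1  2  2  2  2  1
2  0  2  1  0  3
0  0  2  0  2  2
3  0  1  1  0  0
3  1  1  0  2  0
3  0  2  1  2  2
[3] 1  2  2  2  2  1
2  0  3  1  0  3
0  0  2  0  2  2
3  0  1  1  0  0
3  1  1  0  2  0
3  0  2  1  2  2
[4] 1  2  3  2  2  1
2  1  0  2  0  3
0  0  3  0  2  2
3  0  1  1  0  0
3  1  1  0  2  0
3  0  2  1  2  2
[5] 1  2  3  2  2  1
2  1  1  2  0  3
0  0  3  0  2  2
3  0  1  1  0  0
3  1  1  0  2  0
3  0  2  1  2  2
[6] 1  2  3  2  2  1
2  1  2  2  0  3
0  0  3  0  2  2
3  0  1  1  0  0
3  1  1  0  2  0
3  0  2  1  2  2
[7] 1  2  3  2  2  1
2  1  3  2  0  3
0  0  3  0  2  2
3  0  1  1  0  0
3  1  1  0  2  0
3  0  2  1  2  2
[8] 1  3  0  3  2  1
2  2  2  3  0  3
0  1  0  1  2  2
3  0  2  1  0  0
3  1  1  0  2  0
3  0  2  1  2  2
[9] 1  3  0  3  2  1
2  2  3  3  0  3
0  1  0  1  2  2
3  0  2  1  0  0
3  1  1  0  2  0
3  0  2  1  2  2
[10] 1  3  2  0  3  1
2  3  1  1  1  3
0  1  1  2  2  2
3  0  2  1  0  0
3  1  1  0  2  0
3  0  2  1  2  2
[11] 1  3  2  0  3  1
2  3  2  1  1  3
0  1  1  2  2  2
3  0  2  1  0  0
3  1  1  0  2  0
3  0  2  1  2  2
[12] 1  3  2  0  3  1
2  3  3  1  1  3
0  1  1  2  2  2
3  0  2  1  0  0
3  1  1  0  2  0
3  0  2  1  2  2
[13] 2  1  0  1  3  1
3  1  2  2  1  3
0  2  2  2  2  2
3  0  2  1  0  0
3  1  1  0  2  0
3  0  2  1  2  2
[14] 2  1  0  1  3  1
3  1  3  2  1  3
0  2  2  2  2  2
3  0  2  1  0  0
3  1  1  0  2  0
3  0  2  1  2  2
[15] 2  1  1  1  3  1
3  2  0  3  1  3
0  2  3  2  2  2
3  0  2  1  0  0
3  1  1  0  2  0
3  0  2  1  2  2
[16] 2  1  1  1  3  1
3  2  1  3  1  3
0  2  3  2  2  2
3  0  2  1  0  0
3  1  1  0  2  0
3  0  2  1  2  2

2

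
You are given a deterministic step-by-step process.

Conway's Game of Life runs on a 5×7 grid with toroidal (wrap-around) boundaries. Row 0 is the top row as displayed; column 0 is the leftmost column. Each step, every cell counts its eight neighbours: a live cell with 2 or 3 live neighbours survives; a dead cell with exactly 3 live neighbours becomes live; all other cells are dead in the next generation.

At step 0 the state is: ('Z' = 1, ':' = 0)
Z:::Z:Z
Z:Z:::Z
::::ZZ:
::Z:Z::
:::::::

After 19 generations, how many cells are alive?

8

gen 0: Z:::Z:Z
Z:Z:::Z
::::ZZ:
::Z:Z::
:::::::
gen 1: ZZ:::ZZ
ZZ:ZZ::
:Z::ZZZ
:::ZZZ:
:::Z:Z:
gen 2: :Z:Z:Z:
:::Z:::
:Z::::Z
::ZZ:::
Z:ZZ:::
gen 3: :Z:Z:::
Z:::Z::
:::Z:::
Z::Z:::
:::::::
gen 4: :::::::
::ZZZ::
:::ZZ::
:::::::
::Z::::
gen 5: ::Z::::
::Z:Z::
::Z:Z::
:::Z:::
:::::::
gen 6: :::Z:::
:ZZ::::
::Z:Z::
:::Z:::
:::::::
gen 7: ::Z::::
:ZZ::::
:ZZ::::
:::Z:::
:::::::
gen 8: :ZZ::::
:::Z:::
:Z:Z:::
::Z::::
:::::::
gen 9: ::Z::::
:Z:Z:::
:::Z:::
::Z::::
:ZZ::::
gen 10: :::Z:::
:::Z:::
:::Z:::
:ZZZ:::
:ZZZ:::
gen 11: :::ZZ::
::ZZZ::
:::ZZ::
:Z::Z::
:Z::Z::
gen 12: :::::Z:
::Z::Z:
:::::Z:
::Z:ZZ:
::Z:ZZ:
gen 13: :::Z:ZZ
::::ZZZ
:::Z:ZZ
::::::Z
::::::Z
gen 14: Z::::::
Z::Z:::
Z::::::
Z:::::Z
Z:::::Z
gen 15: ZZ:::::
ZZ::::Z
ZZ:::::
:Z:::::
:Z:::::
gen 16: ::Z:::Z
::Z:::Z
::Z:::Z
:ZZ::::
:ZZ::::
gen 17: Z:ZZ:::
ZZZZ:ZZ
Z:ZZ:::
Z::Z:::
Z::Z:::
gen 18: :::::::
:::::::
:::::::
Z::ZZ:Z
Z::ZZ:Z
gen 19: :::::::
:::::::
:::::::
Z::ZZ:Z
Z::ZZ:Z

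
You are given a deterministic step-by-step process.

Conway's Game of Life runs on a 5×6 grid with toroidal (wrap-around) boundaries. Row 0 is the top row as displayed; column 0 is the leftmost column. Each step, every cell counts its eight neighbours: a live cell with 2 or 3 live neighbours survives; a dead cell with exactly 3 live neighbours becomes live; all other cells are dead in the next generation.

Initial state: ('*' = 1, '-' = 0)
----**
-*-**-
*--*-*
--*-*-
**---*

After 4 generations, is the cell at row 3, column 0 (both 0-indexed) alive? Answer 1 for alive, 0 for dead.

1

step 0: ----**
-*-**-
*--*-*
--*-*-
**---*
step 1: -***--
--**--
**---*
--***-
**-*--
step 2: *---*-
---**-
**---*
---**-
*-----
step 3: ---**-
-*-**-
*-*--*
-*--*-
---**-
step 4: -----*
**----
*-*--*
***-*-
--*--*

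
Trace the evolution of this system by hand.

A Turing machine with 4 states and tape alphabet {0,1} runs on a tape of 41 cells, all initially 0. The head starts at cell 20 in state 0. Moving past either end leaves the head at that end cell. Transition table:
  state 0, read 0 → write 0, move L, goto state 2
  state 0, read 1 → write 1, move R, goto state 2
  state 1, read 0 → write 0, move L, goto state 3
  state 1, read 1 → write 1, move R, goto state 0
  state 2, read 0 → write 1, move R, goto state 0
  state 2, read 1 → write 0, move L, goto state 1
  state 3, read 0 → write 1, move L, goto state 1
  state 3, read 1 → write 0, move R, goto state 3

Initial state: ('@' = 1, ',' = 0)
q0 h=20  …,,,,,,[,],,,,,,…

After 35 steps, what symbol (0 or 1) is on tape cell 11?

1

[0] q0 h=20  …,,,,,,[,],,,,,,…
[1] q2 h=19  …,,,,,,[,],,,,,,…
[2] q0 h=20  …,,,,,@[,],,,,,,…
[3] q2 h=19  …,,,,,,[@],,,,,,…
[4] q1 h=18  …,,,,,,[,],,,,,,…
[5] q3 h=17  …,,,,,,[,],,,,,,…
[6] q1 h=16  …,,,,,,[,]@,,,,,…
[7] q3 h=15  …,,,,,,[,],@,,,,…
[8] q1 h=14  …,,,,,,[,]@,@,,,…
[9] q3 h=13  …,,,,,,[,],@,@,,…
[10] q1 h=12  …,,,,,,[,]@,@,@,…
[11] q3 h=11  …,,,,,,[,],@,@,@…
[12] q1 h=10  …,,,,,,[,]@,@,@,…
[13] q3 h= 9  …,,,,,,[,],@,@,@…
[14] q1 h= 8  …,,,,,,[,]@,@,@,…
[15] q3 h= 7  …,,,,,,[,],@,@,@…
[16] q1 h= 6  |,,,,,,[,]@,@,@,…
[17] q3 h= 5  |,,,,,[,],@,@,@…
[18] q1 h= 4  |,,,,[,]@,@,@,…
[19] q3 h= 3  |,,,[,],@,@,@…
[20] q1 h= 2  |,,[,]@,@,@,…
[21] q3 h= 1  |,[,],@,@,@…
[22] q1 h= 0  |[,]@,@,@,…
[23] q3 h= 0  |[,]@,@,@,…
[24] q1 h= 0  |[@]@,@,@,…
[25] q0 h= 1  |@[@],@,@,@…
[26] q2 h= 2  |@@[,]@,@,@,…
[27] q0 h= 3  |@@@[@],@,@,@…
[28] q2 h= 4  |@@@@[,]@,@,@,…
[29] q0 h= 5  |@@@@@[@],@,@,@…
[30] q2 h= 6  |@@@@@@[,]@,@,@,…
[31] q0 h= 7  …@@@@@@[@],@,@,@…
[32] q2 h= 8  …@@@@@@[,]@,@,@,…
[33] q0 h= 9  …@@@@@@[@],@,@,@…
[34] q2 h=10  …@@@@@@[,]@,@,@,…
[35] q0 h=11  …@@@@@@[@],@,@,@…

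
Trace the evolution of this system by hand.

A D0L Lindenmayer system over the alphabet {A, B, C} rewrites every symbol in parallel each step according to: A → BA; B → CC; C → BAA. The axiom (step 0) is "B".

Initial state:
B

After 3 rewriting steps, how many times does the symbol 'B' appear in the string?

4

0) B
1) CC
2) BAABAA
3) CCBABACCBABA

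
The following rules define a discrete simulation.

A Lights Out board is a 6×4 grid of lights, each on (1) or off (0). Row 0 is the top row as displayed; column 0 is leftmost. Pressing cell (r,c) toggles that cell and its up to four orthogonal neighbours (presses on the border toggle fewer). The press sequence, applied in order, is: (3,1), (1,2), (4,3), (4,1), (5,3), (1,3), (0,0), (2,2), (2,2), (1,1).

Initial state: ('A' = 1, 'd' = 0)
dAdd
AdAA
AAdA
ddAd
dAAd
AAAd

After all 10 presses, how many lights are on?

15

step 0: dAdd
AdAA
AAdA
ddAd
dAAd
AAAd
step 1: dAdd
AdAA
AddA
AAdd
ddAd
AAAd
step 2: dAAd
AAdd
AdAA
AAdd
ddAd
AAAd
step 3: dAAd
AAdd
AdAA
AAdA
dddA
AAAA
step 4: dAAd
AAdd
AdAA
AddA
AAAA
AdAA
step 5: dAAd
AAdd
AdAA
AddA
AAAd
Addd
step 6: dAAA
AAAA
AdAd
AddA
AAAd
Addd
step 7: AdAA
dAAA
AdAd
AddA
AAAd
Addd
step 8: AdAA
dAdA
AAdA
AdAA
AAAd
Addd
step 9: AdAA
dAAA
AdAd
AddA
AAAd
Addd
step 10: AAAA
AddA
AAAd
AddA
AAAd
Addd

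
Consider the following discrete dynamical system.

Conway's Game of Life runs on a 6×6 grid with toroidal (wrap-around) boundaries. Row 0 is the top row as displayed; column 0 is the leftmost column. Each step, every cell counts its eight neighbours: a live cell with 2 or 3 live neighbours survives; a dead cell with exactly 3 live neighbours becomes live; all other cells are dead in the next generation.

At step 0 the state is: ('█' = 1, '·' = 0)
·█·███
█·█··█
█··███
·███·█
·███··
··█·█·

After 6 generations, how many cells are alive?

8

k=0  ·█·███
█·█··█
█··███
·███·█
·███··
··█·█·
k=1  ·█····
··█···
······
·····█
█·····
█····█
k=2  ██····
······
······
······
█·····
██···█
k=3  ·█···█
······
······
······
██···█
·····█
k=4  █·····
······
······
█·····
█····█
·█··██
k=5  █····█
······
······
█····█
·█··█·
·█··█·
k=6  █····█
······
······
█····█
·█··█·
·█··█·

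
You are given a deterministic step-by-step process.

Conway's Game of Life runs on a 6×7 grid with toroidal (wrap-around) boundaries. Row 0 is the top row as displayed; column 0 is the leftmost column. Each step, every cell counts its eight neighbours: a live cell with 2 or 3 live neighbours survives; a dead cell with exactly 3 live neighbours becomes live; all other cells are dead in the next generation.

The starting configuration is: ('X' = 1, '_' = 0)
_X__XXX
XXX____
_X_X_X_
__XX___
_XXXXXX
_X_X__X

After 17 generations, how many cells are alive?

8

k=0  _X__XXX
XXX____
_X_X_X_
__XX___
_XXXXXX
_X_X__X
k=1  ___XXXX
___X___
X__XX__
X_____X
_X___XX
_X_____
k=2  __XXXX_
__X___X
X__XX_X
_X__X__
_X___XX
__X____
k=3  _XX_XX_
XXX___X
XXXXX_X
_XXXX__
XXX__X_
_XX___X
k=4  _____X_
_______
____X_X
_______
____XXX
____X_X
k=5  _____X_
_____X_
_______
____X_X
____X_X
____X_X
k=6  ____XXX
_______
_____X_
_______
X__XX_X
____X_X
k=7  ____X_X
____X_X
_______
____XXX
X__XX_X
_______
k=8  _______
_______
____X_X
X__XX_X
X__XX_X
X__XX_X
k=9  _______
_______
X__XX_X
_______
_XX____
X__XX_X
k=10  _______
_______
_______
XXXX___
XXXX___
XXXX___
k=11  _XX____
_______
_XX____
X__X___
____X_X
X__X___
k=12  _XX____
_______
_XX____
XXXX___
X__XX_X
XXXX___
k=13  X__X___
_______
X__X___
____X_X
____X_X
____X_X
k=14  _______
_______
_______
X__XX_X
X__XX_X
X__XX_X
k=15  _______
_______
_______
X__XX_X
_XX____
X__XX_X
k=16  _______
_______
_______
XXXX___
_XX____
XXXX___
k=17  _XX____
_______
_XX____
X__X___
_______
X__X___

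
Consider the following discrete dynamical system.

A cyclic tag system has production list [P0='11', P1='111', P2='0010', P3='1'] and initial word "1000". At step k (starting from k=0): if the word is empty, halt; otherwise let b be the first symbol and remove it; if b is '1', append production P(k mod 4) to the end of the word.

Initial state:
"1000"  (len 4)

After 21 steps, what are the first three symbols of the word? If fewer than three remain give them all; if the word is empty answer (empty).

[0] "1000"  (len 4)
[1] "00011"  (len 5)
[2] "0011"  (len 4)
[3] "011"  (len 3)
[4] "11"  (len 2)
[5] "111"  (len 3)
[6] "11111"  (len 5)
[7] "11110010"  (len 8)
[8] "11100101"  (len 8)
[9] "110010111"  (len 9)
[10] "10010111111"  (len 11)
[11] "00101111110010"  (len 14)
[12] "0101111110010"  (len 13)
[13] "101111110010"  (len 12)
[14] "01111110010111"  (len 14)
[15] "1111110010111"  (len 13)
[16] "1111100101111"  (len 13)
[17] "11110010111111"  (len 14)
[18] "1110010111111111"  (len 16)
[19] "1100101111111110010"  (len 19)
[20] "1001011111111100101"  (len 19)
[21] "00101111111110010111"  (len 20)

001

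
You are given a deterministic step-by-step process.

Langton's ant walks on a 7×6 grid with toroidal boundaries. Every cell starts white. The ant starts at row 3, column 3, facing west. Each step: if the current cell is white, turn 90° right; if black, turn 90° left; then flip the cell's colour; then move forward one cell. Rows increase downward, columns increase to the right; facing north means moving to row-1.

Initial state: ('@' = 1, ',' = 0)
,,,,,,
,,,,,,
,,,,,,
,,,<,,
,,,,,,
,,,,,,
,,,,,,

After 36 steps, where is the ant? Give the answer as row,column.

3,1

0) ,,,,,,
,,,,,,
,,,,,,
,,,<,,
,,,,,,
,,,,,,
,,,,,,
1) ,,,,,,
,,,,,,
,,,^,,
,,,@,,
,,,,,,
,,,,,,
,,,,,,
2) ,,,,,,
,,,,,,
,,,@>,
,,,@,,
,,,,,,
,,,,,,
,,,,,,
3) ,,,,,,
,,,,,,
,,,@@,
,,,@v,
,,,,,,
,,,,,,
,,,,,,
4) ,,,,,,
,,,,,,
,,,@@,
,,,<@,
,,,,,,
,,,,,,
,,,,,,
5) ,,,,,,
,,,,,,
,,,@@,
,,,,@,
,,,v,,
,,,,,,
,,,,,,
6) ,,,,,,
,,,,,,
,,,@@,
,,,,@,
,,<@,,
,,,,,,
,,,,,,
7) ,,,,,,
,,,,,,
,,,@@,
,,^,@,
,,@@,,
,,,,,,
,,,,,,
8) ,,,,,,
,,,,,,
,,,@@,
,,@>@,
,,@@,,
,,,,,,
,,,,,,
9) ,,,,,,
,,,,,,
,,,@@,
,,@@@,
,,@v,,
,,,,,,
,,,,,,
10) ,,,,,,
,,,,,,
,,,@@,
,,@@@,
,,@,>,
,,,,,,
,,,,,,
11) ,,,,,,
,,,,,,
,,,@@,
,,@@@,
,,@,@,
,,,,v,
,,,,,,
12) ,,,,,,
,,,,,,
,,,@@,
,,@@@,
,,@,@,
,,,<@,
,,,,,,
13) ,,,,,,
,,,,,,
,,,@@,
,,@@@,
,,@^@,
,,,@@,
,,,,,,
14) ,,,,,,
,,,,,,
,,,@@,
,,@@@,
,,@@>,
,,,@@,
,,,,,,
15) ,,,,,,
,,,,,,
,,,@@,
,,@@^,
,,@@,,
,,,@@,
,,,,,,
16) ,,,,,,
,,,,,,
,,,@@,
,,@<,,
,,@@,,
,,,@@,
,,,,,,
17) ,,,,,,
,,,,,,
,,,@@,
,,@,,,
,,@v,,
,,,@@,
,,,,,,
18) ,,,,,,
,,,,,,
,,,@@,
,,@,,,
,,@,>,
,,,@@,
,,,,,,
19) ,,,,,,
,,,,,,
,,,@@,
,,@,,,
,,@,@,
,,,@v,
,,,,,,
20) ,,,,,,
,,,,,,
,,,@@,
,,@,,,
,,@,@,
,,,@,>
,,,,,,
21) ,,,,,,
,,,,,,
,,,@@,
,,@,,,
,,@,@,
,,,@,@
,,,,,v
22) ,,,,,,
,,,,,,
,,,@@,
,,@,,,
,,@,@,
,,,@,@
,,,,<@
23) ,,,,,,
,,,,,,
,,,@@,
,,@,,,
,,@,@,
,,,@^@
,,,,@@
24) ,,,,,,
,,,,,,
,,,@@,
,,@,,,
,,@,@,
,,,@@>
,,,,@@
25) ,,,,,,
,,,,,,
,,,@@,
,,@,,,
,,@,@^
,,,@@,
,,,,@@
26) ,,,,,,
,,,,,,
,,,@@,
,,@,,,
>,@,@@
,,,@@,
,,,,@@
27) ,,,,,,
,,,,,,
,,,@@,
,,@,,,
@,@,@@
v,,@@,
,,,,@@
28) ,,,,,,
,,,,,,
,,,@@,
,,@,,,
@,@,@@
@,,@@<
,,,,@@
29) ,,,,,,
,,,,,,
,,,@@,
,,@,,,
@,@,@^
@,,@@@
,,,,@@
30) ,,,,,,
,,,,,,
,,,@@,
,,@,,,
@,@,<,
@,,@@@
,,,,@@
31) ,,,,,,
,,,,,,
,,,@@,
,,@,,,
@,@,,,
@,,@v@
,,,,@@
32) ,,,,,,
,,,,,,
,,,@@,
,,@,,,
@,@,,,
@,,@,>
,,,,@@
33) ,,,,,,
,,,,,,
,,,@@,
,,@,,,
@,@,,^
@,,@,,
,,,,@@
34) ,,,,,,
,,,,,,
,,,@@,
,,@,,,
>,@,,@
@,,@,,
,,,,@@
35) ,,,,,,
,,,,,,
,,,@@,
^,@,,,
,,@,,@
@,,@,,
,,,,@@
36) ,,,,,,
,,,,,,
,,,@@,
@>@,,,
,,@,,@
@,,@,,
,,,,@@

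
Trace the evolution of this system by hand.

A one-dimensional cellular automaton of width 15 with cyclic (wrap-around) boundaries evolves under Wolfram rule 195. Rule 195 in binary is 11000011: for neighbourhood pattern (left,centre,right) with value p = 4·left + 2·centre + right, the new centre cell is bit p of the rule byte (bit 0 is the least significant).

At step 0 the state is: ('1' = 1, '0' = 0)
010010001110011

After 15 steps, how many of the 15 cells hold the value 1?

7

0) 010010001110011
1) 000100110110101
2) 011001010010000
3) 101010000100111
4) 100000111001011
5) 101111011010001
6) 100111001000110
7) 001011010011010
8) 110001000101000
9) 010110011000011
10) 000010101011101
11) 011100000001100
12) 101101111110101
13) 100100111110000
14) 001001011110111
15) 010010001110011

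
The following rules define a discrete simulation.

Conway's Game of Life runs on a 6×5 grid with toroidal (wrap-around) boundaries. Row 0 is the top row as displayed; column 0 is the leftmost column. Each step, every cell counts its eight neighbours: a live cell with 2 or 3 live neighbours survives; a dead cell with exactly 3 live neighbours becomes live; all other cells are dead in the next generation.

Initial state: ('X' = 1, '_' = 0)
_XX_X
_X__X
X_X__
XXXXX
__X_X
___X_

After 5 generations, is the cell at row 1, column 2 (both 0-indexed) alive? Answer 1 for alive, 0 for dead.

step 0: _XX_X
_X__X
X_X__
XXXXX
__X_X
___X_
step 1: _XX_X
____X
_____
_____
_____
XX__X
step 2: _XX_X
X__X_
_____
_____
X____
_XXXX
step 3: _____
XXXXX
_____
_____
XXXXX
____X
step 4: _XX__
XXXXX
XXXXX
XXXXX
XXXXX
_XX_X
step 5: _____
_____
_____
_____
_____
____X

0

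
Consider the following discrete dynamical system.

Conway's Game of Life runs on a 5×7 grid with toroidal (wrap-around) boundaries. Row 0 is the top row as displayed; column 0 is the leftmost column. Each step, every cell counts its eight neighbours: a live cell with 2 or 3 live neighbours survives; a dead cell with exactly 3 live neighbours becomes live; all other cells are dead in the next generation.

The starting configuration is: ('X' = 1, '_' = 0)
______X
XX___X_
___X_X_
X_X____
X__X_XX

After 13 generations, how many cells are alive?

[0] ______X
XX___X_
___X_X_
X_X____
X__X_XX
[1] _X__X__
X___XX_
X_X_X__
XXXX_X_
XX___X_
[2] _X__X__
X___XXX
X_X____
___X_X_
___X_X_
[3] X__X___
X__XXXX
XX_X___
__XX__X
__XX_X_
[4] XX_____
___X_X_
_X_____
X_____X
_X____X
[5] XXX___X
XXX____
X_____X
_X____X
_X____X
[6] ______X
__X____
__X___X
_X___XX
_____XX
[7] _____XX
_______
XXX__XX
_______
_______
[8] _______
_X_____
XX____X
XX____X
_______
[9] _______
_X_____
__X___X
_X____X
X______
[10] _______
_______
_XX____
_X____X
X______
[11] _______
_______
XXX____
_XX____
X______
[12] _______
_X_____
X_X____
__X____
_X_____
[13] _______
_X_____
__X____
__X____
_______

3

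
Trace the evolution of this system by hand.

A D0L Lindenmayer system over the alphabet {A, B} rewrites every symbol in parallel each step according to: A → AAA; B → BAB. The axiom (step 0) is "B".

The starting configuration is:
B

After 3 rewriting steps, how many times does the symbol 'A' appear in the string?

19

step 0: B
step 1: BAB
step 2: BABAAABAB
step 3: BABAAABABAAAAAAAAABABAAABAB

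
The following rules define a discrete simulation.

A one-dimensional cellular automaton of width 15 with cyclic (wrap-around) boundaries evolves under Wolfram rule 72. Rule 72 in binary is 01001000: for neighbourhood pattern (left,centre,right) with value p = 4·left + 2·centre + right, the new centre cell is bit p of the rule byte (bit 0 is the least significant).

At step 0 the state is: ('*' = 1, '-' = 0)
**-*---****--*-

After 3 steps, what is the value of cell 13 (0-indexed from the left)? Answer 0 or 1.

0

0) **-*---****--*-
1) **-----*--*----
2) **-------------
3) **-------------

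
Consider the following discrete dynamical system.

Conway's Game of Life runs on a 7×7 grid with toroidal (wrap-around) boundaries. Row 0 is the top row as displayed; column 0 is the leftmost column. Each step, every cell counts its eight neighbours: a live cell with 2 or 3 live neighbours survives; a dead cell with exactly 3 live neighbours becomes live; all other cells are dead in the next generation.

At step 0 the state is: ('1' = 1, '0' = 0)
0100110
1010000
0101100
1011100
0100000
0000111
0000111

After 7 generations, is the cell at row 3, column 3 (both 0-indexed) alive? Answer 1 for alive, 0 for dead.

[0] 0100110
1010000
0101100
1011100
0100000
0000111
0000111
[1] 1101100
1010010
1000100
1000100
1110001
1000101
1001000
[2] 1001100
1010010
1001110
0001010
0001000
0011010
0011010
[3] 0000010
1010010
0111010
0011011
0001000
0000000
0100011
[4] 1100110
0011010
1000010
0100011
0011100
0000000
0000011
[5] 1111000
1011010
1110010
1111011
0011110
0001110
1000111
[6] 0000000
0000000
0000010
0000000
1000000
0010000
1000000
[7] 0000000
0000000
0000000
0000000
0000000
0100000
0000000

0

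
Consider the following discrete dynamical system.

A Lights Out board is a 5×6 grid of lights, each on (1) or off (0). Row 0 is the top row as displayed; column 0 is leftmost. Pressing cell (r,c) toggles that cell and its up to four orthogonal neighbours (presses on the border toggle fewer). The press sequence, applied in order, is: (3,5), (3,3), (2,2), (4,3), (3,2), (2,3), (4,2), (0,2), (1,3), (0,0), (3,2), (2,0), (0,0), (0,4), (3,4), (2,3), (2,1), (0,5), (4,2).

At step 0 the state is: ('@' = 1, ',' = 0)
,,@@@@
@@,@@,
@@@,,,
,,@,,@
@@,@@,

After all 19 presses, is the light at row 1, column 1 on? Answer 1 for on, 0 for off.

step 0: ,,@@@@
@@,@@,
@@@,,,
,,@,,@
@@,@@,
step 1: ,,@@@@
@@,@@,
@@@,,@
,,@,@,
@@,@@@
step 2: ,,@@@@
@@,@@,
@@@@,@
,,,@,,
@@,,@@
step 3: ,,@@@@
@@@@@,
@,,,,@
,,@@,,
@@,,@@
step 4: ,,@@@@
@@@@@,
@,,,,@
,,@,,,
@@@@,@
step 5: ,,@@@@
@@@@@,
@,@,,@
,@,@,,
@@,@,@
step 6: ,,@@@@
@@@,@,
@,,@@@
,@,,,,
@@,@,@
step 7: ,,@@@@
@@@,@,
@,,@@@
,@@,,,
@,@,,@
step 8: ,@,,@@
@@,,@,
@,,@@@
,@@,,,
@,@,,@
step 9: ,@,@@@
@@@@,,
@,,,@@
,@@,,,
@,@,,@
step 10: @,,@@@
,@@@,,
@,,,@@
,@@,,,
@,@,,@
step 11: @,,@@@
,@@@,,
@,@,@@
,,,@,,
@,,,,@
step 12: @,,@@@
@@@@,,
,@@,@@
@,,@,,
@,,,,@
step 13: ,@,@@@
,@@@,,
,@@,@@
@,,@,,
@,,,,@
step 14: ,@,,,,
,@@@@,
,@@,@@
@,,@,,
@,,,,@
step 15: ,@,,,,
,@@@@,
,@@,,@
@,,,@@
@,,,@@
step 16: ,@,,,,
,@@,@,
,@,@@@
@,,@@@
@,,,@@
step 17: ,@,,,,
,,@,@,
@,@@@@
@@,@@@
@,,,@@
step 18: ,@,,@@
,,@,@@
@,@@@@
@@,@@@
@,,,@@
step 19: ,@,,@@
,,@,@@
@,@@@@
@@@@@@
@@@@@@

0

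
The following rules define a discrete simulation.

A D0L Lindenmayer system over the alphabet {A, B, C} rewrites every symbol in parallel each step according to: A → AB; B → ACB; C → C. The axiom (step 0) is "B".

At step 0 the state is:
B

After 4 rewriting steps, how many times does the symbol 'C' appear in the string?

k=0  B
k=1  ACB
k=2  ABCACB
k=3  ABACBCABCACB
k=4  ABACBABCACBCABACBCABCACB

8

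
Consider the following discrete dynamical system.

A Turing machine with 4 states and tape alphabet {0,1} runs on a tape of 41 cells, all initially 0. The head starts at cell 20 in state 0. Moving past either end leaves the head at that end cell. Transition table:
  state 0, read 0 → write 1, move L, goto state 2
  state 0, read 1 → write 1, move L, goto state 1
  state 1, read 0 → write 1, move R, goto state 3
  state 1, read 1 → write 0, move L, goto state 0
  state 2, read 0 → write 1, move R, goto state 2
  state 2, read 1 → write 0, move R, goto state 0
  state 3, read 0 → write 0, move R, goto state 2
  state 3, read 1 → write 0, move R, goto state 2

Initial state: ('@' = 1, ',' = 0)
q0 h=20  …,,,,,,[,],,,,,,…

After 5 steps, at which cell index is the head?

21

t=0: q0 h=20  …,,,,,,[,],,,,,,…
t=1: q2 h=19  …,,,,,,[,]@,,,,,…
t=2: q2 h=20  …,,,,,@[@],,,,,,…
t=3: q0 h=21  …,,,,@,[,],,,,,,…
t=4: q2 h=20  …,,,,,@[,]@,,,,,…
t=5: q2 h=21  …,,,,@@[@],,,,,,…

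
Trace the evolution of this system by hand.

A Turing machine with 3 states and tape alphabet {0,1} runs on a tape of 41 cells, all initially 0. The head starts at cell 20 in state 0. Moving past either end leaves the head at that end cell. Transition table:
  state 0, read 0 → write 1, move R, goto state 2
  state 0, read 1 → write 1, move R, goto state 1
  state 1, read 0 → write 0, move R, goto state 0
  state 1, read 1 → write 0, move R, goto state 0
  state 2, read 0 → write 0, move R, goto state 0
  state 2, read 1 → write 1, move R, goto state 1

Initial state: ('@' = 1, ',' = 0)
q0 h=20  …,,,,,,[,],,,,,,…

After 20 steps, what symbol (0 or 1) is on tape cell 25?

0

[0] q0 h=20  …,,,,,,[,],,,,,,…
[1] q2 h=21  …,,,,,@[,],,,,,,…
[2] q0 h=22  …,,,,@,[,],,,,,,…
[3] q2 h=23  …,,,@,@[,],,,,,,…
[4] q0 h=24  …,,@,@,[,],,,,,,…
[5] q2 h=25  …,@,@,@[,],,,,,,…
[6] q0 h=26  …@,@,@,[,],,,,,,…
[7] q2 h=27  …,@,@,@[,],,,,,,…
[8] q0 h=28  …@,@,@,[,],,,,,,…
[9] q2 h=29  …,@,@,@[,],,,,,,…
[10] q0 h=30  …@,@,@,[,],,,,,,…
[11] q2 h=31  …,@,@,@[,],,,,,,…
[12] q0 h=32  …@,@,@,[,],,,,,,…
[13] q2 h=33  …,@,@,@[,],,,,,,…
[14] q0 h=34  …@,@,@,[,],,,,,,|
[15] q2 h=35  …,@,@,@[,],,,,,|
[16] q0 h=36  …@,@,@,[,],,,,|
[17] q2 h=37  …,@,@,@[,],,,|
[18] q0 h=38  …@,@,@,[,],,|
[19] q2 h=39  …,@,@,@[,],|
[20] q0 h=40  …@,@,@,[,]|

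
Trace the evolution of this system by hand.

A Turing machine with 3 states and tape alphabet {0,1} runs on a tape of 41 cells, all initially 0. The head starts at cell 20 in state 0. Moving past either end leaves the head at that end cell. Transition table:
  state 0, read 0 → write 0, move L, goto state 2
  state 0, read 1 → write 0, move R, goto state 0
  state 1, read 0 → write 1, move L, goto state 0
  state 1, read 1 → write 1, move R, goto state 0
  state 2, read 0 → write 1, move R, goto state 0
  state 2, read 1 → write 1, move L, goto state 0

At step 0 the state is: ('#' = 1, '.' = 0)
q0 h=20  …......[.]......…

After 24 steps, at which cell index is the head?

gen 0: q0 h=20  …......[.]......…
gen 1: q2 h=19  …......[.]......…
gen 2: q0 h=20  ….....#[.]......…
gen 3: q2 h=19  …......[#]......…
gen 4: q0 h=18  …......[.]#.....…
gen 5: q2 h=17  …......[.].#....…
gen 6: q0 h=18  ….....#[.]#.....…
gen 7: q2 h=17  …......[#].#....…
gen 8: q0 h=16  …......[.]#.#...…
gen 9: q2 h=15  …......[.].#.#..…
gen 10: q0 h=16  ….....#[.]#.#...…
gen 11: q2 h=15  …......[#].#.#..…
gen 12: q0 h=14  …......[.]#.#.#.…
gen 13: q2 h=13  …......[.].#.#.#…
gen 14: q0 h=14  ….....#[.]#.#.#.…
gen 15: q2 h=13  …......[#].#.#.#…
gen 16: q0 h=12  …......[.]#.#.#.…
gen 17: q2 h=11  …......[.].#.#.#…
gen 18: q0 h=12  ….....#[.]#.#.#.…
gen 19: q2 h=11  …......[#].#.#.#…
gen 20: q0 h=10  …......[.]#.#.#.…
gen 21: q2 h= 9  …......[.].#.#.#…
gen 22: q0 h=10  ….....#[.]#.#.#.…
gen 23: q2 h= 9  …......[#].#.#.#…
gen 24: q0 h= 8  …......[.]#.#.#.…

8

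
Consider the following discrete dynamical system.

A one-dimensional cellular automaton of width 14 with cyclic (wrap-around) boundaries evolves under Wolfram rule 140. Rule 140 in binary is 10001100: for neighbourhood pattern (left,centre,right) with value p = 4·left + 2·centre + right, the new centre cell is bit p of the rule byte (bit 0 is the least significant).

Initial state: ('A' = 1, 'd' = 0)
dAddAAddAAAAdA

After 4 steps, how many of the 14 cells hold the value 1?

t=0: dAddAAddAAAAdA
t=1: dAddAdddAAAddA
t=2: dAddAdddAAdddA
t=3: dAddAdddAddddA
t=4: dAddAdddAddddA

4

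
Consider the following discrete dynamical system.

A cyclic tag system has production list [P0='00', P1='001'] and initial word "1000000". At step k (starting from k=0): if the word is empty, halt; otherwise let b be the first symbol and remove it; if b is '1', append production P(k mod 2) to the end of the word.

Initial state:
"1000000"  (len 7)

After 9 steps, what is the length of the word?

0

k=0  "1000000"  (len 7)
k=1  "00000000"  (len 8)
k=2  "0000000"  (len 7)
k=3  "000000"  (len 6)
k=4  "00000"  (len 5)
k=5  "0000"  (len 4)
k=6  "000"  (len 3)
k=7  "00"  (len 2)
k=8  "0"  (len 1)
k=9  (halted — word empty)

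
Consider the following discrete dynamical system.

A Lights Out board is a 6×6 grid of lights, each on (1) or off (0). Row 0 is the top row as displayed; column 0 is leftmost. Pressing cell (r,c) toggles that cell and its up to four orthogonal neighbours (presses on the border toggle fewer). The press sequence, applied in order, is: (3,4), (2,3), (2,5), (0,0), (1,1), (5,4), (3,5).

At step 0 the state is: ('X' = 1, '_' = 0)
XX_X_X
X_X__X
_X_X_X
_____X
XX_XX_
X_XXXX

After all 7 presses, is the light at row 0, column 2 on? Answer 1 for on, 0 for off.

0

[0] XX_X_X
X_X__X
_X_X_X
_____X
XX_XX_
X_XXXX
[1] XX_X_X
X_X__X
_X_XXX
___XX_
XX_X__
X_XXXX
[2] XX_X_X
X_XX_X
_XX__X
____X_
XX_X__
X_XXXX
[3] XX_X_X
X_XX__
_XX_X_
____XX
XX_X__
X_XXXX
[4] ___X_X
__XX__
_XX_X_
____XX
XX_X__
X_XXXX
[5] _X_X_X
XX_X__
__X_X_
____XX
XX_X__
X_XXXX
[6] _X_X_X
XX_X__
__X_X_
____XX
XX_XX_
X_X___
[7] _X_X_X
XX_X__
__X_XX
______
XX_XXX
X_X___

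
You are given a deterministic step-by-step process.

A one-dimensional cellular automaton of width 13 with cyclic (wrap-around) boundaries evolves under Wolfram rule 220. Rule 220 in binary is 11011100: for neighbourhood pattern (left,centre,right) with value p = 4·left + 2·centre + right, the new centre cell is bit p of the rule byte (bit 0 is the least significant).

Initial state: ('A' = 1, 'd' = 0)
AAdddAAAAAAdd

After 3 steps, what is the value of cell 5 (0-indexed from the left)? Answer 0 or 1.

1

[0] AAdddAAAAAAdd
[1] AAAddAAAAAAAd
[2] AAAAdAAAAAAAd
[3] AAAAdAAAAAAAd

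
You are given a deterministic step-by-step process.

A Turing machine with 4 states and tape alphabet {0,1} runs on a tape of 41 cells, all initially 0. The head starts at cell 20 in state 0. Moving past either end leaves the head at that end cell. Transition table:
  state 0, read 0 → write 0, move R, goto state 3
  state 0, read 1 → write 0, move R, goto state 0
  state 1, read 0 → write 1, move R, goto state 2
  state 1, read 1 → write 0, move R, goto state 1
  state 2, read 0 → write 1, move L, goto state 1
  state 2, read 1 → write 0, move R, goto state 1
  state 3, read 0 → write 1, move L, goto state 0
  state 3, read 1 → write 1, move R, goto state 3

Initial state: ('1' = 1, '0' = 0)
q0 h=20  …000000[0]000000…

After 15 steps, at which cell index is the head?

t=0: q0 h=20  …000000[0]000000…
t=1: q3 h=21  …000000[0]000000…
t=2: q0 h=20  …000000[0]100000…
t=3: q3 h=21  …000000[1]000000…
t=4: q3 h=22  …000001[0]000000…
t=5: q0 h=21  …000000[1]100000…
t=6: q0 h=22  …000000[1]000000…
t=7: q0 h=23  …000000[0]000000…
t=8: q3 h=24  …000000[0]000000…
t=9: q0 h=23  …000000[0]100000…
t=10: q3 h=24  …000000[1]000000…
t=11: q3 h=25  …000001[0]000000…
t=12: q0 h=24  …000000[1]100000…
t=13: q0 h=25  …000000[1]000000…
t=14: q0 h=26  …000000[0]000000…
t=15: q3 h=27  …000000[0]000000…

27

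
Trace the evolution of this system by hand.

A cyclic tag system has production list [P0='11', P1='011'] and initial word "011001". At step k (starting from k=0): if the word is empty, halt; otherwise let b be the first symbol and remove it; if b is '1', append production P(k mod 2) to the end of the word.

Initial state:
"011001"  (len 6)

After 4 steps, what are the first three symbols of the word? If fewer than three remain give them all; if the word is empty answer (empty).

010

[0] "011001"  (len 6)
[1] "11001"  (len 5)
[2] "1001011"  (len 7)
[3] "00101111"  (len 8)
[4] "0101111"  (len 7)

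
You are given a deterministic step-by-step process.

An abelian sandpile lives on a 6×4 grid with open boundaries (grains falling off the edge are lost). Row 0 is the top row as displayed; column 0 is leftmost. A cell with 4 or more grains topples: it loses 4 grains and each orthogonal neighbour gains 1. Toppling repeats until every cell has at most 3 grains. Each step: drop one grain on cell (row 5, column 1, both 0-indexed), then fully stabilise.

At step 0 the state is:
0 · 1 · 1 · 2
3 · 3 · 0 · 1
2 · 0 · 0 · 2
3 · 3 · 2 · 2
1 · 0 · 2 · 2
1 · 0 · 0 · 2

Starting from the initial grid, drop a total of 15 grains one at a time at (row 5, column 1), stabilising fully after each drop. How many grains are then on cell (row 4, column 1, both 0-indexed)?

3

k=0  0 · 1 · 1 · 2
3 · 3 · 0 · 1
2 · 0 · 0 · 2
3 · 3 · 2 · 2
1 · 0 · 2 · 2
1 · 0 · 0 · 2
k=1  0 · 1 · 1 · 2
3 · 3 · 0 · 1
2 · 0 · 0 · 2
3 · 3 · 2 · 2
1 · 0 · 2 · 2
1 · 1 · 0 · 2
k=2  0 · 1 · 1 · 2
3 · 3 · 0 · 1
2 · 0 · 0 · 2
3 · 3 · 2 · 2
1 · 0 · 2 · 2
1 · 2 · 0 · 2
k=3  0 · 1 · 1 · 2
3 · 3 · 0 · 1
2 · 0 · 0 · 2
3 · 3 · 2 · 2
1 · 0 · 2 · 2
1 · 3 · 0 · 2
k=4  0 · 1 · 1 · 2
3 · 3 · 0 · 1
2 · 0 · 0 · 2
3 · 3 · 2 · 2
1 · 1 · 2 · 2
2 · 0 · 1 · 2
k=5  0 · 1 · 1 · 2
3 · 3 · 0 · 1
2 · 0 · 0 · 2
3 · 3 · 2 · 2
1 · 1 · 2 · 2
2 · 1 · 1 · 2
k=6  0 · 1 · 1 · 2
3 · 3 · 0 · 1
2 · 0 · 0 · 2
3 · 3 · 2 · 2
1 · 1 · 2 · 2
2 · 2 · 1 · 2
k=7  0 · 1 · 1 · 2
3 · 3 · 0 · 1
2 · 0 · 0 · 2
3 · 3 · 2 · 2
1 · 1 · 2 · 2
2 · 3 · 1 · 2
k=8  0 · 1 · 1 · 2
3 · 3 · 0 · 1
2 · 0 · 0 · 2
3 · 3 · 2 · 2
1 · 2 · 2 · 2
3 · 0 · 2 · 2
k=9  0 · 1 · 1 · 2
3 · 3 · 0 · 1
2 · 0 · 0 · 2
3 · 3 · 2 · 2
1 · 2 · 2 · 2
3 · 1 · 2 · 2
k=10  0 · 1 · 1 · 2
3 · 3 · 0 · 1
2 · 0 · 0 · 2
3 · 3 · 2 · 2
1 · 2 · 2 · 2
3 · 2 · 2 · 2
k=11  0 · 1 · 1 · 2
3 · 3 · 0 · 1
2 · 0 · 0 · 2
3 · 3 · 2 · 2
1 · 2 · 2 · 2
3 · 3 · 2 · 2
k=12  0 · 1 · 1 · 2
3 · 3 · 0 · 1
2 · 0 · 0 · 2
3 · 3 · 2 · 2
2 · 3 · 2 · 2
0 · 1 · 3 · 2
k=13  0 · 1 · 1 · 2
3 · 3 · 0 · 1
2 · 0 · 0 · 2
3 · 3 · 2 · 2
2 · 3 · 2 · 2
0 · 2 · 3 · 2
k=14  0 · 1 · 1 · 2
3 · 3 · 0 · 1
2 · 0 · 0 · 2
3 · 3 · 2 · 2
2 · 3 · 2 · 2
0 · 3 · 3 · 2
k=15  0 · 1 · 1 · 2
3 · 3 · 0 · 1
3 · 1 · 1 · 2
1 · 2 · 0 · 3
0 · 3 · 1 · 3
2 · 2 · 1 · 3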